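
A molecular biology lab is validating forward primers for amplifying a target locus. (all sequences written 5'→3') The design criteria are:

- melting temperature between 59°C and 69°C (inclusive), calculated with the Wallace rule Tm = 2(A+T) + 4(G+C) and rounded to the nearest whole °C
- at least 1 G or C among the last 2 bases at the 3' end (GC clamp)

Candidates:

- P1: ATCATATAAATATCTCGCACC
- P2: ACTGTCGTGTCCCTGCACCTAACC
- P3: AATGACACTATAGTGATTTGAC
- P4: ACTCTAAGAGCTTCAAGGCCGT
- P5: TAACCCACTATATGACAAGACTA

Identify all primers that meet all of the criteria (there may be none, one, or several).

P1 (21 nt, A=8 T=6 G=1 C=6): Tm = 2·14 + 4·7 = 56°C, outside 59–69°C ✗; 3' end CC has 2 G/C ✓ — fails.
P2 (24 nt, A=4 T=6 G=4 C=10): Tm = 2·10 + 4·14 = 76°C, outside 59–69°C ✗; 3' end CC has 2 G/C ✓ — fails.
P3 (22 nt, A=8 T=7 G=4 C=3): Tm = 2·15 + 4·7 = 58°C, outside 59–69°C ✗; 3' end AC has 1 G/C ✓ — fails.
P4 (22 nt, A=6 T=5 G=5 C=6): Tm = 2·11 + 4·11 = 66°C ✓; 3' end GT has 1 G/C ✓ — passes.
P5 (23 nt, A=10 T=5 G=2 C=6): Tm = 2·15 + 4·8 = 62°C ✓; 3' end TA has 0 G/C, need ≥1 ✗ — fails.

P4 only.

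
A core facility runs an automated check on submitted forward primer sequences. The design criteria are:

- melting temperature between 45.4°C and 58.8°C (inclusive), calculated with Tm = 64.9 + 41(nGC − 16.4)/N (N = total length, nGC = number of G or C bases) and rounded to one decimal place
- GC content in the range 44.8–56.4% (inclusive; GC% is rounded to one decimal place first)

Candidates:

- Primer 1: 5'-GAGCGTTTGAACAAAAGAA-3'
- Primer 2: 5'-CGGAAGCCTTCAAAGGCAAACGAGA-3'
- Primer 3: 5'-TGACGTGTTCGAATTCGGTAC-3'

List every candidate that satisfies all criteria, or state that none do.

Primer 1 (19 nt, A=9 T=3 G=5 C=2): Tm = 64.9 + 41·(7 − 16.4)/19 = 44.6°C, outside 45.4–58.8°C ✗; GC 7/19 = 36.8%, outside 44.8–56.4% ✗ — fails.
Primer 2 (25 nt, A=10 T=2 G=7 C=6): Tm = 64.9 + 41·(13 − 16.4)/25 = 59.3°C, outside 45.4–58.8°C ✗; GC 13/25 = 52.0% ✓ — fails.
Primer 3 (21 nt, A=4 T=7 G=6 C=4): Tm = 64.9 + 41·(10 − 16.4)/21 = 52.4°C ✓; GC 10/21 = 47.6% ✓ — passes.

Primer 3 only.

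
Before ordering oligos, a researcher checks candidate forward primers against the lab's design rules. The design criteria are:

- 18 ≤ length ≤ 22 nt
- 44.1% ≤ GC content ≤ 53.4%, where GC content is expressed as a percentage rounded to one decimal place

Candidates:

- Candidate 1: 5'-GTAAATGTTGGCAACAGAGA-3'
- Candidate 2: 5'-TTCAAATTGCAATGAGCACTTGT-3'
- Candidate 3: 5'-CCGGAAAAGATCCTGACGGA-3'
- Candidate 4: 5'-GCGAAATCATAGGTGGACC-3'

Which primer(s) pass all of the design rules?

Candidate 1 (20 nt, A=8 T=4 G=6 C=2): length 20 ✓; GC 8/20 = 40.0%, outside 44.1–53.4% ✗ — fails.
Candidate 2 (23 nt, A=7 T=8 G=4 C=4): length 23, outside 18–22 ✗; GC 8/23 = 34.8%, outside 44.1–53.4% ✗ — fails.
Candidate 3 (20 nt, A=7 T=2 G=6 C=5): length 20 ✓; GC 11/20 = 55.0%, outside 44.1–53.4% ✗ — fails.
Candidate 4 (19 nt, A=6 T=3 G=6 C=4): length 19 ✓; GC 10/19 = 52.6% ✓ — passes.

Candidate 4 only.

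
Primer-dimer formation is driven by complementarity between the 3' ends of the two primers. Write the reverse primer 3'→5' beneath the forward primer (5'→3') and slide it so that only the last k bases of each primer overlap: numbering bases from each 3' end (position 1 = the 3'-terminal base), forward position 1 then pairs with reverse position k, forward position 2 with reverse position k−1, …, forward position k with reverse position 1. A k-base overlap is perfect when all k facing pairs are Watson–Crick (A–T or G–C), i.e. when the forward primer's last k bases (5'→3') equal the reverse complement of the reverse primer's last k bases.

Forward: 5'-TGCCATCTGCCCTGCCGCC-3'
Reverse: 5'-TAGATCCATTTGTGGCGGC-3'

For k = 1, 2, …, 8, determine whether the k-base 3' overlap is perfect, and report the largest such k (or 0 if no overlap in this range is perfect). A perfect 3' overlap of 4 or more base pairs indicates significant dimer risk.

Last 8 bases (5'→3') — forward …CTGCCGCC, reverse …GTGGCGGC.
Reverse complement of the reverse primer's last 8 bases: GCCGCCAC; its first k bases are the reverse complement of the reverse primer's last k bases, so a perfect k-base overlap needs the forward primer's last k bases to equal them.
Comparing (forward last k vs required): k=1: C vs G ✗; k=2: CC vs GC ✗; k=3: GCC vs GCC ✓; k=4: CGCC vs GCCG ✗; k=5: CCGCC vs GCCGC ✗; k=6: GCCGCC vs GCCGCC ✓; k=7: TGCCGCC vs GCCGCCA ✗; k=8: CTGCCGCC vs GCCGCCAC ✗.
Perfect overlaps at k = 3, 6; the largest is 6.

Longest perfect overlap: 6 complementary base pairs; significant dimer risk (threshold 4).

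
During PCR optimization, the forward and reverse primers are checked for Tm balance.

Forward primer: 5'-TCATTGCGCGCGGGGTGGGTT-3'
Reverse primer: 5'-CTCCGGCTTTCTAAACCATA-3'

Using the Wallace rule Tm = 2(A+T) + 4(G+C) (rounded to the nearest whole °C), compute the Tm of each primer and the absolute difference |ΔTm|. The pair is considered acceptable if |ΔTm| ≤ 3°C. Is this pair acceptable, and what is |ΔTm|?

Forward: A=1 T=6 G=10 C=4 → Tm = 2·7 + 4·14 = 70°C.
Reverse: A=5 T=6 G=2 C=7 → Tm = 2·11 + 4·9 = 58°C.
|ΔTm| = |70 − 58| = 12°C, > 3°C.

|ΔTm| = 12°C; the pair is not acceptable.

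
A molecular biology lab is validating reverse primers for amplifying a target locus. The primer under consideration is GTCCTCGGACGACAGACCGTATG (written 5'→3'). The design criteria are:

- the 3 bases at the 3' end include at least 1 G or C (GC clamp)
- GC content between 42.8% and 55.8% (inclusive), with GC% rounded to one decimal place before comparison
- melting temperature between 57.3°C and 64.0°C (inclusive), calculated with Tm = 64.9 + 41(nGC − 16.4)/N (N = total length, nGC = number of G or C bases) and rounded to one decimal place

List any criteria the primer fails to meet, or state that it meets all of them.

Fails: GC content.

Base counts: A=5, T=4, G=7, C=7 (length 23).
GC clamp: 3' end ATG has 1 G/C ✓
GC content: GC 14/23 = 60.9%, outside 42.8–55.8% ✗
Tm: Tm = 64.9 + 41·(14 − 16.4)/23 = 60.6°C ✓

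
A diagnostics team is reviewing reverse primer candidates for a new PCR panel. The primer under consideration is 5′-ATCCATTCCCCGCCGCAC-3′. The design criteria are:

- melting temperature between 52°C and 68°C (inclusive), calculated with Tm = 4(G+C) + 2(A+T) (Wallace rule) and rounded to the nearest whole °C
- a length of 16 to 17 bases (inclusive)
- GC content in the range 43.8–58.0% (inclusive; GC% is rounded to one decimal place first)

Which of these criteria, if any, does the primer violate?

Base counts: A=3, T=3, G=2, C=10 (length 18).
Tm: Tm = 2·6 + 4·12 = 60°C ✓
length: length 18, outside 16–17 ✗
GC content: GC 12/18 = 66.7%, outside 43.8–58.0% ✗

Fails: length, GC content.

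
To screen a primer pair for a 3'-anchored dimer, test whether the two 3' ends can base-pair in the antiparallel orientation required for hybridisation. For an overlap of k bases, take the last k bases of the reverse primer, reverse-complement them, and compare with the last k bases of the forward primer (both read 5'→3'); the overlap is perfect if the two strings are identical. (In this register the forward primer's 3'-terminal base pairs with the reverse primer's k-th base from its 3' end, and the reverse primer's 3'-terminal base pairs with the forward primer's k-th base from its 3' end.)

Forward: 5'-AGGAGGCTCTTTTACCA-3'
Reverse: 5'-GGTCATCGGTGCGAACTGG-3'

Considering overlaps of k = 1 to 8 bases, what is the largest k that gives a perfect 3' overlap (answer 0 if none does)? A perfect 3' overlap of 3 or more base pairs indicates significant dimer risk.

Longest perfect overlap: 3 complementary base pairs; significant dimer risk (threshold 3).

Last 8 bases (5'→3') — forward …TTTTACCA, reverse …CGAACTGG.
Reverse complement of the reverse primer's last 8 bases: CCAGTTCG; its first k bases are the reverse complement of the reverse primer's last k bases, so a perfect k-base overlap needs the forward primer's last k bases to equal them.
Comparing (forward last k vs required): k=1: A vs C ✗; k=2: CA vs CC ✗; k=3: CCA vs CCA ✓; k=4: ACCA vs CCAG ✗; k=5: TACCA vs CCAGT ✗; k=6: TTACCA vs CCAGTT ✗; k=7: TTTACCA vs CCAGTTC ✗; k=8: TTTTACCA vs CCAGTTCG ✗.
Only k = 3 is perfect, so the longest perfect 3' overlap is 3.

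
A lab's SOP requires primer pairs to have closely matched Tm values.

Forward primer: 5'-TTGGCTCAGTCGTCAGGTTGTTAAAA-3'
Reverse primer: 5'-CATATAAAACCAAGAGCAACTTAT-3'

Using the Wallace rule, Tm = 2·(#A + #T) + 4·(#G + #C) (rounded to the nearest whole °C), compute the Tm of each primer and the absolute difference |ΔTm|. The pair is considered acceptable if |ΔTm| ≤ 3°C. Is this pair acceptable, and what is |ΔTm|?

Forward: A=6 T=9 G=7 C=4 → Tm = 2·15 + 4·11 = 74°C.
Reverse: A=12 T=5 G=2 C=5 → Tm = 2·17 + 4·7 = 62°C.
|ΔTm| = |74 − 62| = 12°C, > 3°C.

|ΔTm| = 12°C; the pair is not acceptable.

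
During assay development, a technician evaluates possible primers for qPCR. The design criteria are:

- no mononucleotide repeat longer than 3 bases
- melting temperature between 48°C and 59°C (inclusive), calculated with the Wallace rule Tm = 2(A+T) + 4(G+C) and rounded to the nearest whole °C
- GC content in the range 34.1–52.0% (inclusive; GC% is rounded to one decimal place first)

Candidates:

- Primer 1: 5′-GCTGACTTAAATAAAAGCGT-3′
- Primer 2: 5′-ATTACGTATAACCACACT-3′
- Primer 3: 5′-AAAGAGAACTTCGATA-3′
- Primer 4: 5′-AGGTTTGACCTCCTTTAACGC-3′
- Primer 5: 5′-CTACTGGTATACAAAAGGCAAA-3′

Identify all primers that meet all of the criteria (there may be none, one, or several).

Primer 1 (20 nt, A=8 T=5 G=4 C=3): longest run = 4, exceeds 3 ✗; Tm = 2·13 + 4·7 = 54°C ✓; GC 7/20 = 35.0% ✓ — fails.
Primer 2 (18 nt, A=7 T=5 G=1 C=5): longest run = 2 ✓; Tm = 2·12 + 4·6 = 48°C ✓; GC 6/18 = 33.3%, outside 34.1–52.0% ✗ — fails.
Primer 3 (16 nt, A=8 T=3 G=3 C=2): longest run = 3 ✓; Tm = 2·11 + 4·5 = 42°C, outside 48–59°C ✗; GC 5/16 = 31.3%, outside 34.1–52.0% ✗ — fails.
Primer 4 (21 nt, A=4 T=7 G=4 C=6): longest run = 3 ✓; Tm = 2·11 + 4·10 = 62°C, outside 48–59°C ✗; GC 10/21 = 47.6% ✓ — fails.
Primer 5 (22 nt, A=10 T=4 G=4 C=4): longest run = 4, exceeds 3 ✗; Tm = 2·14 + 4·8 = 60°C, outside 48–59°C ✗; GC 8/22 = 36.4% ✓ — fails.

None of the candidates satisfy all criteria.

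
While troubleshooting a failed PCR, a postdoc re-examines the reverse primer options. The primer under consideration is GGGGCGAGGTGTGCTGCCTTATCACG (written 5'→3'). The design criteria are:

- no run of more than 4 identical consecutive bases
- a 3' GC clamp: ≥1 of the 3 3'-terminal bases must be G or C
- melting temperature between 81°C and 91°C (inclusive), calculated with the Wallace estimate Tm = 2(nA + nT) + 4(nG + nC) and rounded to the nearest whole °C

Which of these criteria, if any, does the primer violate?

Base counts: A=3, T=6, G=11, C=6 (length 26).
homopolymer run: longest run = 4 ✓
GC clamp: 3' end ACG has 2 G/C ✓
Tm: Tm = 2·9 + 4·17 = 86°C ✓

Meets all criteria.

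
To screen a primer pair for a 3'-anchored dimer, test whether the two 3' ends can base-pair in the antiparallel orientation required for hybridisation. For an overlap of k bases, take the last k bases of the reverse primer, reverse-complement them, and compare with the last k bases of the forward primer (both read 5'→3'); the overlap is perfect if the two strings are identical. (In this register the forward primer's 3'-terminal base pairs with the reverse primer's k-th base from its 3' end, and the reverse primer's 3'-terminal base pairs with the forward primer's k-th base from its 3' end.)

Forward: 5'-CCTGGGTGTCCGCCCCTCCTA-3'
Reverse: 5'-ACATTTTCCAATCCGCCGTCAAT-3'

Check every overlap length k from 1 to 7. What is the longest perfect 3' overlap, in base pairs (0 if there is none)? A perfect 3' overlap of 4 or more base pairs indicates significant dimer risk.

Longest perfect overlap: 1 complementary base pair; below the dimer-risk threshold (threshold 4).

Last 7 bases (5'→3') — forward …CCTCCTA, reverse …CGTCAAT.
Reverse complement of the reverse primer's last 7 bases: ATTGACG; its first k bases are the reverse complement of the reverse primer's last k bases, so a perfect k-base overlap needs the forward primer's last k bases to equal them.
Comparing (forward last k vs required): k=1: A vs A ✓; k=2: TA vs AT ✗; k=3: CTA vs ATT ✗; k=4: CCTA vs ATTG ✗; k=5: TCCTA vs ATTGA ✗; k=6: CTCCTA vs ATTGAC ✗; k=7: CCTCCTA vs ATTGACG ✗.
Only k = 1 is perfect, so the longest perfect 3' overlap is 1.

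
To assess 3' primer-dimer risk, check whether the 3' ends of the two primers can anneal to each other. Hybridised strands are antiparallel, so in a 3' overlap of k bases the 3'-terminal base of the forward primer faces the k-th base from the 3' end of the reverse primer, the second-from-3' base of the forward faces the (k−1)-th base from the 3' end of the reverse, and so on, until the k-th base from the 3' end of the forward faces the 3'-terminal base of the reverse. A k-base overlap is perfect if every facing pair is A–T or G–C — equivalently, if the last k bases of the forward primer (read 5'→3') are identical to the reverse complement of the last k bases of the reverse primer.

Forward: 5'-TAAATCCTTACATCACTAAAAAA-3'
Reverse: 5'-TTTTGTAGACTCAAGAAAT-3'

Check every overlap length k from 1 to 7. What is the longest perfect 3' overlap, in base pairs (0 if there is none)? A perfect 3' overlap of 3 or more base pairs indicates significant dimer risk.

Last 7 bases (5'→3') — forward …TAAAAAA, reverse …AAGAAAT.
Reverse complement of the reverse primer's last 7 bases: ATTTCTT; its first k bases are the reverse complement of the reverse primer's last k bases, so a perfect k-base overlap needs the forward primer's last k bases to equal them.
Comparing (forward last k vs required): k=1: A vs A ✓; k=2: AA vs AT ✗; k=3: AAA vs ATT ✗; k=4: AAAA vs ATTT ✗; k=5: AAAAA vs ATTTC ✗; k=6: AAAAAA vs ATTTCT ✗; k=7: TAAAAAA vs ATTTCTT ✗.
Only k = 1 is perfect, so the longest perfect 3' overlap is 1.

Longest perfect overlap: 1 complementary base pair; below the dimer-risk threshold (threshold 3).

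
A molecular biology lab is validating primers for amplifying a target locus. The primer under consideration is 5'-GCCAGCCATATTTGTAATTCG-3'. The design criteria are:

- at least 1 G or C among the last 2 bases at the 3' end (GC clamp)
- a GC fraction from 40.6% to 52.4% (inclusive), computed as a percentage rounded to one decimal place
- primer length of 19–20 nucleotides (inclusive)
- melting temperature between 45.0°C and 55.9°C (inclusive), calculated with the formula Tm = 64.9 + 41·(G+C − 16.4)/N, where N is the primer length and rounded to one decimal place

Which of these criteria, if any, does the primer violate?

Base counts: A=5, T=7, G=4, C=5 (length 21).
GC clamp: 3' end CG has 2 G/C ✓
GC content: GC 9/21 = 42.9% ✓
length: length 21, outside 19–20 ✗
Tm: Tm = 64.9 + 41·(9 − 16.4)/21 = 50.5°C ✓

Fails: length.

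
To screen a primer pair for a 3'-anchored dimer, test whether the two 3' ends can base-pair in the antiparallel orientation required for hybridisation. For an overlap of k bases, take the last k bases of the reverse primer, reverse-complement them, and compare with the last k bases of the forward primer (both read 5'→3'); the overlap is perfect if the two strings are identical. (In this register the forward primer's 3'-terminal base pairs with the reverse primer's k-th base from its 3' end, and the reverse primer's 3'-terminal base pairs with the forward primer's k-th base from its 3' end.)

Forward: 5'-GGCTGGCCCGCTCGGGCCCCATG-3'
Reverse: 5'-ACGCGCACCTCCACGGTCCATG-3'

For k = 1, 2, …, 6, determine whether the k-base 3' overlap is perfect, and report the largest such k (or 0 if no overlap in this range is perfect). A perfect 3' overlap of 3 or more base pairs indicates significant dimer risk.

Last 6 bases (5'→3') — forward …CCCATG, reverse …TCCATG.
Reverse complement of the reverse primer's last 6 bases: CATGGA; its first k bases are the reverse complement of the reverse primer's last k bases, so a perfect k-base overlap needs the forward primer's last k bases to equal them.
Comparing (forward last k vs required): k=1: G vs C ✗; k=2: TG vs CA ✗; k=3: ATG vs CAT ✗; k=4: CATG vs CATG ✓; k=5: CCATG vs CATGG ✗; k=6: CCCATG vs CATGGA ✗.
Only k = 4 is perfect, so the longest perfect 3' overlap is 4.

Longest perfect overlap: 4 complementary base pairs; significant dimer risk (threshold 3).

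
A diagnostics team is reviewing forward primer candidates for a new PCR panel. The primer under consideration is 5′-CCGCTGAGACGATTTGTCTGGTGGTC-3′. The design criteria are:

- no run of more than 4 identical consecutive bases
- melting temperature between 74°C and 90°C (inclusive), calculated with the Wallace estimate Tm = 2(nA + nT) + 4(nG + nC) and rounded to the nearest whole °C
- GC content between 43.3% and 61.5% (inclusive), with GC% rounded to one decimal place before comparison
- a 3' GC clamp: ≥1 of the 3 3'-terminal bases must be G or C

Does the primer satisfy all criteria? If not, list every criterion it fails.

Base counts: A=3, T=8, G=9, C=6 (length 26).
homopolymer run: longest run = 3 ✓
Tm: Tm = 2·11 + 4·15 = 82°C ✓
GC content: GC 15/26 = 57.7% ✓
GC clamp: 3' end GTC has 2 G/C ✓

Meets all criteria.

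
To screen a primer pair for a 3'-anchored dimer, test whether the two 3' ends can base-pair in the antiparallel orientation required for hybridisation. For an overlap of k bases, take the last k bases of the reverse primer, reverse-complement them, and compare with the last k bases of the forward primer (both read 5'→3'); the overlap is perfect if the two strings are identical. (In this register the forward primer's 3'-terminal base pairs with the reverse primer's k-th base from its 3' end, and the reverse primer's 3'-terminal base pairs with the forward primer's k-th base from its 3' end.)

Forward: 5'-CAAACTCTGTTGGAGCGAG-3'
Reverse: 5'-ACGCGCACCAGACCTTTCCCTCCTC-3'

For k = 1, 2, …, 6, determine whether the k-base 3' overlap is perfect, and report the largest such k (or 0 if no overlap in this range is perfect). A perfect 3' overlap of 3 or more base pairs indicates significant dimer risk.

Longest perfect overlap: 3 complementary base pairs; significant dimer risk (threshold 3).

Last 6 bases (5'→3') — forward …AGCGAG, reverse …CTCCTC.
Reverse complement of the reverse primer's last 6 bases: GAGGAG; its first k bases are the reverse complement of the reverse primer's last k bases, so a perfect k-base overlap needs the forward primer's last k bases to equal them.
Comparing (forward last k vs required): k=1: G vs G ✓; k=2: AG vs GA ✗; k=3: GAG vs GAG ✓; k=4: CGAG vs GAGG ✗; k=5: GCGAG vs GAGGA ✗; k=6: AGCGAG vs GAGGAG ✗.
Perfect overlaps at k = 1, 3; the largest is 3.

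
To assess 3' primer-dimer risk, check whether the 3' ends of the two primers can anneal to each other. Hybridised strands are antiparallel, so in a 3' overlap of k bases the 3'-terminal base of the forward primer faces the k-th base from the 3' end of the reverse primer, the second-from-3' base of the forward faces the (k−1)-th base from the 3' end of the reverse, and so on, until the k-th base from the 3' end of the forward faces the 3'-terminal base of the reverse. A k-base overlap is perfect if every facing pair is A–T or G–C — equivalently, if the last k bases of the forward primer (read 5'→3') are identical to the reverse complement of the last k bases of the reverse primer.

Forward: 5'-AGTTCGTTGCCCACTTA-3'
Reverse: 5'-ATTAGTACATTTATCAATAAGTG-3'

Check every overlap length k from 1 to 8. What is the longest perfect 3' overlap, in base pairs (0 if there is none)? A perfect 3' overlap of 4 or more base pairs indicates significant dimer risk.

Longest perfect overlap: 6 complementary base pairs; significant dimer risk (threshold 4).

Last 8 bases (5'→3') — forward …CCCACTTA, reverse …AATAAGTG.
Reverse complement of the reverse primer's last 8 bases: CACTTATT; its first k bases are the reverse complement of the reverse primer's last k bases, so a perfect k-base overlap needs the forward primer's last k bases to equal them.
Comparing (forward last k vs required): k=1: A vs C ✗; k=2: TA vs CA ✗; k=3: TTA vs CAC ✗; k=4: CTTA vs CACT ✗; k=5: ACTTA vs CACTT ✗; k=6: CACTTA vs CACTTA ✓; k=7: CCACTTA vs CACTTAT ✗; k=8: CCCACTTA vs CACTTATT ✗.
Only k = 6 is perfect, so the longest perfect 3' overlap is 6.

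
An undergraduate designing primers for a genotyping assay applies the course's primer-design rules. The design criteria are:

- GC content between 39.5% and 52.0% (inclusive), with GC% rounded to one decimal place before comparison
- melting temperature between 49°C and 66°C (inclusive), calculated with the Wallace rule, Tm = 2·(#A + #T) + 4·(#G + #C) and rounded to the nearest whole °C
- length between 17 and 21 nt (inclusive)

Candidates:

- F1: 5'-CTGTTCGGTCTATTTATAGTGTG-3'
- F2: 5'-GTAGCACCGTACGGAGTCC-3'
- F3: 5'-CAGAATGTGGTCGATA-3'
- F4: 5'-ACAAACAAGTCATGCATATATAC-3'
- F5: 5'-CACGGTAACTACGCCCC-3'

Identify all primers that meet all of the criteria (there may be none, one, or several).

None of the candidates satisfy all criteria.

F1 (23 nt, A=3 T=11 G=6 C=3): GC 9/23 = 39.1%, outside 39.5–52.0% ✗; Tm = 2·14 + 4·9 = 64°C ✓; length 23, outside 17–21 ✗ — fails.
F2 (19 nt, A=4 T=3 G=6 C=6): GC 12/19 = 63.2%, outside 39.5–52.0% ✗; Tm = 2·7 + 4·12 = 62°C ✓; length 19 ✓ — fails.
F3 (16 nt, A=5 T=4 G=5 C=2): GC 7/16 = 43.8% ✓; Tm = 2·9 + 4·7 = 46°C, outside 49–66°C ✗; length 16, outside 17–21 ✗ — fails.
F4 (23 nt, A=11 T=5 G=2 C=5): GC 7/23 = 30.4%, outside 39.5–52.0% ✗; Tm = 2·16 + 4·7 = 60°C ✓; length 23, outside 17–21 ✗ — fails.
F5 (17 nt, A=4 T=2 G=3 C=8): GC 11/17 = 64.7%, outside 39.5–52.0% ✗; Tm = 2·6 + 4·11 = 56°C ✓; length 17 ✓ — fails.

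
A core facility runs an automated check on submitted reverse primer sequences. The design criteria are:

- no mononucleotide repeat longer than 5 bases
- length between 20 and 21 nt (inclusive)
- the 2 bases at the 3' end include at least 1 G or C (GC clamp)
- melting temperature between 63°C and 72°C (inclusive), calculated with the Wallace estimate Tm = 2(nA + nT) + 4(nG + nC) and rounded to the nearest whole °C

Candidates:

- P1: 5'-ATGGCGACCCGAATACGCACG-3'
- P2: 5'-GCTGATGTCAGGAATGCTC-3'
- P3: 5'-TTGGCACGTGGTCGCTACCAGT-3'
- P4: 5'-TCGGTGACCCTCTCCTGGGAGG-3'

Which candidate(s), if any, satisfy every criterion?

P1 (21 nt, A=6 T=2 G=6 C=7): longest run = 3 ✓; length 21 ✓; 3' end CG has 2 G/C ✓; Tm = 2·8 + 4·13 = 68°C ✓ — passes.
P2 (19 nt, A=4 T=5 G=6 C=4): longest run = 2 ✓; length 19, outside 20–21 ✗; 3' end TC has 1 G/C ✓; Tm = 2·9 + 4·10 = 58°C, outside 63–72°C ✗ — fails.
P3 (22 nt, A=3 T=6 G=7 C=6): longest run = 2 ✓; length 22, outside 20–21 ✗; 3' end GT has 1 G/C ✓; Tm = 2·9 + 4·13 = 70°C ✓ — fails.
P4 (22 nt, A=2 T=5 G=8 C=7): longest run = 3 ✓; length 22, outside 20–21 ✗; 3' end GG has 2 G/C ✓; Tm = 2·7 + 4·15 = 74°C, outside 63–72°C ✗ — fails.

P1 only.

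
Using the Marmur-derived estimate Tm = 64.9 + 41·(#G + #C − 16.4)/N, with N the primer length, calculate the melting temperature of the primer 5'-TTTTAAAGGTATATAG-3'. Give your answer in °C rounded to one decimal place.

Base counts: A=6, T=7, G=3, C=0; G+C = 3, N = 16.
Tm = 64.9 + 41·(3 − 16.4)/16 = 64.9 + -549.40/16 = 30.6°C.

30.6°C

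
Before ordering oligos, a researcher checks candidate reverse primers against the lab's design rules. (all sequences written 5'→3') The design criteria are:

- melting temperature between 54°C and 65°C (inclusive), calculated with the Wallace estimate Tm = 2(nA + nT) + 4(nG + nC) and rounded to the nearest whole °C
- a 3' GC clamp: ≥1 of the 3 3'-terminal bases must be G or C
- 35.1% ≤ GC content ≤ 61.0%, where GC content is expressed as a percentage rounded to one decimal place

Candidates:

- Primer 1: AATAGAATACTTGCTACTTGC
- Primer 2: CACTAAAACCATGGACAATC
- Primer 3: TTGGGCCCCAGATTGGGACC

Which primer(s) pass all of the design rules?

Primer 1 (21 nt, A=7 T=7 G=3 C=4): Tm = 2·14 + 4·7 = 56°C ✓; 3' end TGC has 2 G/C ✓; GC 7/21 = 33.3%, outside 35.1–61.0% ✗ — fails.
Primer 2 (20 nt, A=9 T=3 G=2 C=6): Tm = 2·12 + 4·8 = 56°C ✓; 3' end ATC has 1 G/C ✓; GC 8/20 = 40.0% ✓ — passes.
Primer 3 (20 nt, A=3 T=4 G=7 C=6): Tm = 2·7 + 4·13 = 66°C, outside 54–65°C ✗; 3' end ACC has 2 G/C ✓; GC 13/20 = 65.0%, outside 35.1–61.0% ✗ — fails.

Primer 2 only.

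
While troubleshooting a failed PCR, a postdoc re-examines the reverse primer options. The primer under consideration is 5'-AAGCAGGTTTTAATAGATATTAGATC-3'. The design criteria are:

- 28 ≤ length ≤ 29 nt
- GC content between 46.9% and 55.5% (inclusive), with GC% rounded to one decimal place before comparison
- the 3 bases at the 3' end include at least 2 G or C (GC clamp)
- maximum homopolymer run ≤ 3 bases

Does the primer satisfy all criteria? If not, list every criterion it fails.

Base counts: A=10, T=9, G=5, C=2 (length 26).
length: length 26, outside 28–29 ✗
GC content: GC 7/26 = 26.9%, outside 46.9–55.5% ✗
GC clamp: 3' end ATC has 1 G/C, need ≥2 ✗
homopolymer run: longest run = 4, exceeds 3 ✗

Fails: length, GC content, GC clamp, homopolymer run.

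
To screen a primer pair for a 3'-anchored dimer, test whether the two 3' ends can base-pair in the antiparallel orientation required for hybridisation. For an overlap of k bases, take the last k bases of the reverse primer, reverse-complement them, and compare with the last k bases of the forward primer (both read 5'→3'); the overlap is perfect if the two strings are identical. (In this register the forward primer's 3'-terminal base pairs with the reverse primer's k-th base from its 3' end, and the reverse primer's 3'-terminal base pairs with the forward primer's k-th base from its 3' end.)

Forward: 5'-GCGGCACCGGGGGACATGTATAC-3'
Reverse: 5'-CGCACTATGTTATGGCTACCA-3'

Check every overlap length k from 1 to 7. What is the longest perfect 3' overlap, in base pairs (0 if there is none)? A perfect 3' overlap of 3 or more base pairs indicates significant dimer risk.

Longest perfect overlap: 0 complementary base pairs; below the dimer-risk threshold (threshold 3).

Last 7 bases (5'→3') — forward …TGTATAC, reverse …GCTACCA.
Reverse complement of the reverse primer's last 7 bases: TGGTAGC; its first k bases are the reverse complement of the reverse primer's last k bases, so a perfect k-base overlap needs the forward primer's last k bases to equal them.
Comparing (forward last k vs required): k=1: C vs T ✗; k=2: AC vs TG ✗; k=3: TAC vs TGG ✗; k=4: ATAC vs TGGT ✗; k=5: TATAC vs TGGTA ✗; k=6: GTATAC vs TGGTAG ✗; k=7: TGTATAC vs TGGTAGC ✗.
No overlap length from 1 to 7 is perfect, so the longest perfect 3' overlap is 0.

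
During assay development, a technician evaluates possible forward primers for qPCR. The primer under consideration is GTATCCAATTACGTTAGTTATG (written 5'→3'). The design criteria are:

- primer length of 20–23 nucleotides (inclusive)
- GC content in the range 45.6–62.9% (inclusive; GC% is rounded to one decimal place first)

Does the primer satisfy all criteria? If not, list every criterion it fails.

Fails: GC content.

Base counts: A=6, T=9, G=4, C=3 (length 22).
length: length 22 ✓
GC content: GC 7/22 = 31.8%, outside 45.6–62.9% ✗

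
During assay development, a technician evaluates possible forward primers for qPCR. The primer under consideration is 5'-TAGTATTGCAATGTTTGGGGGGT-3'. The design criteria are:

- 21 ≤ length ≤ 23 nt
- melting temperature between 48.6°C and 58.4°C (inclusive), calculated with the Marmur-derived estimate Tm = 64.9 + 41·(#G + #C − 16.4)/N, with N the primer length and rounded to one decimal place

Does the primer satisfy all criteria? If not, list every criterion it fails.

Base counts: A=4, T=9, G=9, C=1 (length 23).
length: length 23 ✓
Tm: Tm = 64.9 + 41·(10 − 16.4)/23 = 53.5°C ✓

Meets all criteria.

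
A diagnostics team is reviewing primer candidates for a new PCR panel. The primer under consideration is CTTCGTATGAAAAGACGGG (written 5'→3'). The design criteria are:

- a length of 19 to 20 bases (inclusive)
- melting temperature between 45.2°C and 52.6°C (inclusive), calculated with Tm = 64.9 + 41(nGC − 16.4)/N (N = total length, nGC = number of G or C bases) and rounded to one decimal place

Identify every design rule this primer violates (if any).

Meets all criteria.

Base counts: A=6, T=4, G=6, C=3 (length 19).
length: length 19 ✓
Tm: Tm = 64.9 + 41·(9 − 16.4)/19 = 48.9°C ✓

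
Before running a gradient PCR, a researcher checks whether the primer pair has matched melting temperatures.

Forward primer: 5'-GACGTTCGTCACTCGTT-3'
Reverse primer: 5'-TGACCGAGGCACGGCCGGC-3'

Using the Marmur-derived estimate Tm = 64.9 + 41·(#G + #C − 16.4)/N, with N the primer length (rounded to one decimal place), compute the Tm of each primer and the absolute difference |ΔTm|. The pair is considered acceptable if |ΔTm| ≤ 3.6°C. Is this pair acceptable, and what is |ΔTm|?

Forward: G+C = 9, N = 17 → Tm = 64.9 + 41·(9 − 16.4)/17 = 47.1°C.
Reverse: G+C = 15, N = 19 → Tm = 64.9 + 41·(15 − 16.4)/19 = 61.9°C.
|ΔTm| = |47.1 − 61.9| = 14.8°C, > 3.6°C.

|ΔTm| = 14.8°C; the pair is not acceptable.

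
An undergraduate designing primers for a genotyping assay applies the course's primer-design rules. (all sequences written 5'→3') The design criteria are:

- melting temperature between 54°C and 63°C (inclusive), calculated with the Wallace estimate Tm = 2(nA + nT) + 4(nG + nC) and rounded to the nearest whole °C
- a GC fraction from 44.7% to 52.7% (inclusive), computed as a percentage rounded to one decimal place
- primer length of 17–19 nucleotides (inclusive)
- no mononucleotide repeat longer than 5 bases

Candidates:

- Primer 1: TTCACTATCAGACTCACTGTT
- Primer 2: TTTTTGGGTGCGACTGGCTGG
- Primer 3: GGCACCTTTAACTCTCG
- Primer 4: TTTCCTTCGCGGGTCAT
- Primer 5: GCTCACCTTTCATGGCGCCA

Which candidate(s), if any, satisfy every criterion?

Primer 1 (21 nt, A=5 T=8 G=2 C=6): Tm = 2·13 + 4·8 = 58°C ✓; GC 8/21 = 38.1%, outside 44.7–52.7% ✗; length 21, outside 17–19 ✗; longest run = 2 ✓ — fails.
Primer 2 (21 nt, A=1 T=8 G=9 C=3): Tm = 2·9 + 4·12 = 66°C, outside 54–63°C ✗; GC 12/21 = 57.1%, outside 44.7–52.7% ✗; length 21, outside 17–19 ✗; longest run = 5 ✓ — fails.
Primer 3 (17 nt, A=3 T=5 G=3 C=6): Tm = 2·8 + 4·9 = 52°C, outside 54–63°C ✗; GC 9/17 = 52.9%, outside 44.7–52.7% ✗; length 17 ✓; longest run = 3 ✓ — fails.
Primer 4 (17 nt, A=1 T=7 G=4 C=5): Tm = 2·8 + 4·9 = 52°C, outside 54–63°C ✗; GC 9/17 = 52.9%, outside 44.7–52.7% ✗; length 17 ✓; longest run = 3 ✓ — fails.
Primer 5 (20 nt, A=3 T=5 G=4 C=8): Tm = 2·8 + 4·12 = 64°C, outside 54–63°C ✗; GC 12/20 = 60.0%, outside 44.7–52.7% ✗; length 20, outside 17–19 ✗; longest run = 3 ✓ — fails.

None of the candidates satisfy all criteria.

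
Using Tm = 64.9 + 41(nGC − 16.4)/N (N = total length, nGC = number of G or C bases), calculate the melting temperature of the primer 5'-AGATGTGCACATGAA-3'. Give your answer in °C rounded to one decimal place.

Base counts: A=6, T=3, G=4, C=2; G+C = 6, N = 15.
Tm = 64.9 + 41·(6 − 16.4)/15 = 64.9 + -426.40/15 = 36.5°C.

36.5°C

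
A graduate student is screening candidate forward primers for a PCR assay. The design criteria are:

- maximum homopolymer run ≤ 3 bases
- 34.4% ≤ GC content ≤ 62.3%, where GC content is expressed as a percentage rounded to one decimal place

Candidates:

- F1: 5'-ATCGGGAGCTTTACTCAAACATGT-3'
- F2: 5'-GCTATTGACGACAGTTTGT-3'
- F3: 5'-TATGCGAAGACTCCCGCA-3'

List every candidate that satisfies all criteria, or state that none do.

F1 (24 nt, A=7 T=7 G=5 C=5): longest run = 3 ✓; GC 10/24 = 41.7% ✓ — passes.
F2 (19 nt, A=4 T=7 G=5 C=3): longest run = 3 ✓; GC 8/19 = 42.1% ✓ — passes.
F3 (18 nt, A=5 T=3 G=4 C=6): longest run = 3 ✓; GC 10/18 = 55.6% ✓ — passes.

F1, F2 and F3.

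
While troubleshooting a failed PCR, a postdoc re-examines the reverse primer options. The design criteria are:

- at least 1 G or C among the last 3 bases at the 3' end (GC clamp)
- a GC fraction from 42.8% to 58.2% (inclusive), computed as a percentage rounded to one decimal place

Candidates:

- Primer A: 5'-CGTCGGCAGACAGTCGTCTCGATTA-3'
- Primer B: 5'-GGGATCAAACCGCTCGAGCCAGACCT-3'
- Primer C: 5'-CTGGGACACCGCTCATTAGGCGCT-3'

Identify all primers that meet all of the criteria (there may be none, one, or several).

None of the candidates satisfy all criteria.

Primer A (25 nt, A=5 T=6 G=7 C=7): 3' end TTA has 0 G/C, need ≥1 ✗; GC 14/25 = 56.0% ✓ — fails.
Primer B (26 nt, A=7 T=3 G=7 C=9): 3' end CCT has 2 G/C ✓; GC 16/26 = 61.5%, outside 42.8–58.2% ✗ — fails.
Primer C (24 nt, A=4 T=5 G=7 C=8): 3' end GCT has 2 G/C ✓; GC 15/24 = 62.5%, outside 42.8–58.2% ✗ — fails.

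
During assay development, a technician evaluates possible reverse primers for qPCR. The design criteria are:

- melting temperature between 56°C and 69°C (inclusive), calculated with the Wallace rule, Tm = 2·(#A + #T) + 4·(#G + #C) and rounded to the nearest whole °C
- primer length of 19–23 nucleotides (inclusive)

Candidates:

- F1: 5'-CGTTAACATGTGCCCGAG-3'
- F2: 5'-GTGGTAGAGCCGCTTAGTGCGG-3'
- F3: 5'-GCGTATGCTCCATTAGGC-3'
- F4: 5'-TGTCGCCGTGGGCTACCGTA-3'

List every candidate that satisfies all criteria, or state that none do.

F1 (18 nt, A=4 T=4 G=5 C=5): Tm = 2·8 + 4·10 = 56°C ✓; length 18, outside 19–23 ✗ — fails.
F2 (22 nt, A=3 T=5 G=10 C=4): Tm = 2·8 + 4·14 = 72°C, outside 56–69°C ✗; length 22 ✓ — fails.
F3 (18 nt, A=3 T=5 G=5 C=5): Tm = 2·8 + 4·10 = 56°C ✓; length 18, outside 19–23 ✗ — fails.
F4 (20 nt, A=2 T=5 G=7 C=6): Tm = 2·7 + 4·13 = 66°C ✓; length 20 ✓ — passes.

F4 only.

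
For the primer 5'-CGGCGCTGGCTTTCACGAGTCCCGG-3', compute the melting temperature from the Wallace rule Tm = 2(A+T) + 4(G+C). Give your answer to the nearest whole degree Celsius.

Base counts: A=2, T=5, G=9, C=9 (length 25).
Tm = 2·(2+5) + 4·(9+9) = 2·7 + 4·18 = 14 + 72 = 86°C.

86°C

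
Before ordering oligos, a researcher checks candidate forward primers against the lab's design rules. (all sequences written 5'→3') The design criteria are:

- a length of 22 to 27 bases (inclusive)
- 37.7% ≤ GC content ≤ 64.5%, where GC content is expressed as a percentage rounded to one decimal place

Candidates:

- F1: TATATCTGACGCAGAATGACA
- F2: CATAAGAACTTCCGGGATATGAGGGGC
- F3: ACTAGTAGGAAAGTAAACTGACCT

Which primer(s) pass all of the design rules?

F1 (21 nt, A=8 T=5 G=4 C=4): length 21, outside 22–27 ✗; GC 8/21 = 38.1% ✓ — fails.
F2 (27 nt, A=8 T=5 G=9 C=5): length 27 ✓; GC 14/27 = 51.9% ✓ — passes.
F3 (24 nt, A=10 T=5 G=5 C=4): length 24 ✓; GC 9/24 = 37.5%, outside 37.7–64.5% ✗ — fails.

F2 only.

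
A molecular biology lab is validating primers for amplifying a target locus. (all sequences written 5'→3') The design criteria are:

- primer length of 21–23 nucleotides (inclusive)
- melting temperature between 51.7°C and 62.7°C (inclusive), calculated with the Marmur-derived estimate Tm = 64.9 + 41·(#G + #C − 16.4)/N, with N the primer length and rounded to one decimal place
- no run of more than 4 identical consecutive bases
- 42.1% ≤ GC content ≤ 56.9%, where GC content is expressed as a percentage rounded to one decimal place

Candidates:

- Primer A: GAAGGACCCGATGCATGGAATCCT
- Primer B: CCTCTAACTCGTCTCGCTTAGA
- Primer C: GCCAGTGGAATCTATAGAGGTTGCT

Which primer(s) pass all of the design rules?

Primer A (24 nt, A=7 T=4 G=7 C=6): length 24, outside 21–23 ✗; Tm = 64.9 + 41·(13 − 16.4)/24 = 59.1°C ✓; longest run = 3 ✓; GC 13/24 = 54.2% ✓ — fails.
Primer B (22 nt, A=4 T=7 G=3 C=8): length 22 ✓; Tm = 64.9 + 41·(11 − 16.4)/22 = 54.8°C ✓; longest run = 2 ✓; GC 11/22 = 50.0% ✓ — passes.
Primer C (25 nt, A=6 T=7 G=8 C=4): length 25, outside 21–23 ✗; Tm = 64.9 + 41·(12 − 16.4)/25 = 57.7°C ✓; longest run = 2 ✓; GC 12/25 = 48.0% ✓ — fails.

Primer B only.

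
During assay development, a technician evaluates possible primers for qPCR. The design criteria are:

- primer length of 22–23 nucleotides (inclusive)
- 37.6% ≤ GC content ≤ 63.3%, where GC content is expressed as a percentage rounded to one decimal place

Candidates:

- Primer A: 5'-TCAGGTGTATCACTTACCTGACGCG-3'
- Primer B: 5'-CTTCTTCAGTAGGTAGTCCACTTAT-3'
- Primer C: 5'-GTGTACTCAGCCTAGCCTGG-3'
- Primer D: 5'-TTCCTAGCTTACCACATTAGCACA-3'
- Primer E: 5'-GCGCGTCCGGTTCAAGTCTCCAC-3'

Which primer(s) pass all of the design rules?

None of the candidates satisfy all criteria.

Primer A (25 nt, A=5 T=7 G=6 C=7): length 25, outside 22–23 ✗; GC 13/25 = 52.0% ✓ — fails.
Primer B (25 nt, A=5 T=10 G=4 C=6): length 25, outside 22–23 ✗; GC 10/25 = 40.0% ✓ — fails.
Primer C (20 nt, A=3 T=5 G=6 C=6): length 20, outside 22–23 ✗; GC 12/20 = 60.0% ✓ — fails.
Primer D (24 nt, A=7 T=7 G=2 C=8): length 24, outside 22–23 ✗; GC 10/24 = 41.7% ✓ — fails.
Primer E (23 nt, A=3 T=5 G=6 C=9): length 23 ✓; GC 15/23 = 65.2%, outside 37.6–63.3% ✗ — fails.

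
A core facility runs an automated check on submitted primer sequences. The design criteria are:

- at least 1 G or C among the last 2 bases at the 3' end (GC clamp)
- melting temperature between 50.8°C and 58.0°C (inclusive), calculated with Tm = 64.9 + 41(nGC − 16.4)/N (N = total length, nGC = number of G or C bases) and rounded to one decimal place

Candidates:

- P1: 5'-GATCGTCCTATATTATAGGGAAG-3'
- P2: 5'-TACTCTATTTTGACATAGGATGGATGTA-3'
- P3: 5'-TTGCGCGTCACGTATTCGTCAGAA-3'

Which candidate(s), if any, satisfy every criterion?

P1 only.

P1 (23 nt, A=7 T=7 G=6 C=3): 3' end AG has 1 G/C ✓; Tm = 64.9 + 41·(9 − 16.4)/23 = 51.7°C ✓ — passes.
P2 (28 nt, A=8 T=11 G=6 C=3): 3' end TA has 0 G/C, need ≥1 ✗; Tm = 64.9 + 41·(9 − 16.4)/28 = 54.1°C ✓ — fails.
P3 (24 nt, A=5 T=7 G=6 C=6): 3' end AA has 0 G/C, need ≥1 ✗; Tm = 64.9 + 41·(12 − 16.4)/24 = 57.4°C ✓ — fails.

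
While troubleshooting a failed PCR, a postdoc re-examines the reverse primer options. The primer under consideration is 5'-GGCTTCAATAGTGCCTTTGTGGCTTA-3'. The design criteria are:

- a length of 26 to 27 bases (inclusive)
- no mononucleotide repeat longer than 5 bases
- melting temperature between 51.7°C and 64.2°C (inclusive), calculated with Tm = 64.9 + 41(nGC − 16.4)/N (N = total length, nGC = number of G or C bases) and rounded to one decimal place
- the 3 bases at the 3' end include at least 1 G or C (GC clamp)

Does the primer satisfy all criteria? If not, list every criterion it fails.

Fails: GC clamp.

Base counts: A=4, T=10, G=7, C=5 (length 26).
length: length 26 ✓
homopolymer run: longest run = 3 ✓
Tm: Tm = 64.9 + 41·(12 − 16.4)/26 = 58.0°C ✓
GC clamp: 3' end TTA has 0 G/C, need ≥1 ✗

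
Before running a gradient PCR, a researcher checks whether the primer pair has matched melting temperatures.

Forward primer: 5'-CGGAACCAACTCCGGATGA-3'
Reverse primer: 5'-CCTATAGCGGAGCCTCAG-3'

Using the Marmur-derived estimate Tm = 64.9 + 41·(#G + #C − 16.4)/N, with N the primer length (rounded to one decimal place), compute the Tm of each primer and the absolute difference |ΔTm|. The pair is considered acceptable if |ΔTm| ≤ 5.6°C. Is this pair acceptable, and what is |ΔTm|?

Forward: G+C = 11, N = 19 → Tm = 64.9 + 41·(11 − 16.4)/19 = 53.2°C.
Reverse: G+C = 11, N = 18 → Tm = 64.9 + 41·(11 − 16.4)/18 = 52.6°C.
|ΔTm| = |53.2 − 52.6| = 0.6°C, ≤ 5.6°C.

|ΔTm| = 0.6°C; the pair is acceptable.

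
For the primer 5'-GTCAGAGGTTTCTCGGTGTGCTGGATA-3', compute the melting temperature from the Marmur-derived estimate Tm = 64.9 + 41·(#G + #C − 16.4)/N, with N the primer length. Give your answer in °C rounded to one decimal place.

61.3°C

Base counts: A=4, T=9, G=10, C=4; G+C = 14, N = 27.
Tm = 64.9 + 41·(14 − 16.4)/27 = 64.9 + -98.40/27 = 61.3°C.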